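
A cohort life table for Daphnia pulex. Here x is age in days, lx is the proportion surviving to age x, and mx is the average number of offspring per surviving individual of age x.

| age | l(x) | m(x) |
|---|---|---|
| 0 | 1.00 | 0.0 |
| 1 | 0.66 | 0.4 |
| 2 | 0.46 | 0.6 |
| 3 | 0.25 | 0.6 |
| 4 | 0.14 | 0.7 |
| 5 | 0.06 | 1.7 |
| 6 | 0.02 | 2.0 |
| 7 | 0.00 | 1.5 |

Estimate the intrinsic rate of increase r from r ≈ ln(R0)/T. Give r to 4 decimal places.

R0 = Σ lx·mx = 0 + 0.264 + 0.276 + 0.15 + 0.098 + 0.102 + 0.04 + 0 = 0.93
Σ x·lx·mx = 2.408; T = 2.408/0.93 = 2.58925…
r ≈ ln(R0)/T = ln(0.93)/2.58925… = -0.028028… → -0.0280

-0.0280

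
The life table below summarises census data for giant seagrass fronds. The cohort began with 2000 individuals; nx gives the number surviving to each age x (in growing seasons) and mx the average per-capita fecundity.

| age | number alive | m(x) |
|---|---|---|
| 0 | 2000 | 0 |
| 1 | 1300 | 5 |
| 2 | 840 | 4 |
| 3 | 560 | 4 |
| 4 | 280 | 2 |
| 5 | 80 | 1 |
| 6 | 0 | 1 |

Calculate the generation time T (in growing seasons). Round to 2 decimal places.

1.77

lx = nx/n0 = nx/2000: 1, 0.65, 0.42, 0.28, 0.14, 0.04, 0
lx·mx: 0, 3.25, 1.68, 1.12, 0.28, 0.04, 0 → R0 = 6.37
x·lx·mx: 0, 3.25, 3.36, 3.36, 1.12, 0.2, 0 → Σ = 11.29
T = 11.29 / 6.37 = 1.77237… → 1.77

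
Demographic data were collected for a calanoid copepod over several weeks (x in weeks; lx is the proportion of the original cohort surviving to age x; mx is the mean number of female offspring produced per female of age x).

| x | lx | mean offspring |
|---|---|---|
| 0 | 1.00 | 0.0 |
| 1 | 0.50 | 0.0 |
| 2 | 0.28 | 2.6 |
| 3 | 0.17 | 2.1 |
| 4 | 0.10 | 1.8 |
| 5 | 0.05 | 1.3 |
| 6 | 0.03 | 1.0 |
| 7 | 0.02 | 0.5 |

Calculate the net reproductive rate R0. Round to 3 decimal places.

lx·mx by age: 0, 0, 0.728, 0.357, 0.18, 0.065, 0.03, 0.01
R0 = Σ lx·mx = 1.37 → 1.370

1.370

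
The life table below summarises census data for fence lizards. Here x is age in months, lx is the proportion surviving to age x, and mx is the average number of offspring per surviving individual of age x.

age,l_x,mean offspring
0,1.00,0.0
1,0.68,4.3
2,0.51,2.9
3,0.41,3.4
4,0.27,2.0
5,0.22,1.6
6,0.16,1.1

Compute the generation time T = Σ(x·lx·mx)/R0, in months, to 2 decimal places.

lx·mx: 0, 2.924, 1.479, 1.394, 0.54, 0.352, 0.176 → R0 = 6.865
x·lx·mx: 0, 2.924, 2.958, 4.182, 2.16, 1.76, 1.056 → Σ = 15.04
T = 15.04 / 6.865 = 2.190823… → 2.19

2.19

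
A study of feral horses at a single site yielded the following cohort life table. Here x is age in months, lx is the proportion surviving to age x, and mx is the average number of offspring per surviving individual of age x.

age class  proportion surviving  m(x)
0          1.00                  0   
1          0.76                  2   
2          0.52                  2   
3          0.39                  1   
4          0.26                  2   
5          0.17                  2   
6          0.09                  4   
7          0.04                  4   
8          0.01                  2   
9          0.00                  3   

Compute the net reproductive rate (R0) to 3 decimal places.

lx·mx by age: 0, 1.52, 1.04, 0.39, 0.52, 0.34, 0.36, 0.16, 0.02, 0
R0 = Σ lx·mx = 4.35 → 4.350

4.350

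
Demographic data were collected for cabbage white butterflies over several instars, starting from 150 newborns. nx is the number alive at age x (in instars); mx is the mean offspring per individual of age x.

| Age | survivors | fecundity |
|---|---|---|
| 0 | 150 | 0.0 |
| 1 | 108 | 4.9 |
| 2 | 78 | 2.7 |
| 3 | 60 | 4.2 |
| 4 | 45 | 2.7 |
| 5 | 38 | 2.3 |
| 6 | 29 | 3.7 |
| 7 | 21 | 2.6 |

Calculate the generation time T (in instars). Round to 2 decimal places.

lx = nx/n0 = nx/150: 1, 0.72, 0.52, 0.4, 0.3, 0.25333…, 0.19333…, 0.14
lx·mx: 0, 3.528, 1.404, 1.68, 0.81, 0.582667…, 0.715333…, 0.364 → R0 = 9.084…
x·lx·mx: 0, 3.528, 2.808, 5.04, 3.24, 2.913333…, 4.292…, 2.548 → Σ = 24.369333…
T = 24.369333… / 9.084… = 2.682665… → 2.68

2.68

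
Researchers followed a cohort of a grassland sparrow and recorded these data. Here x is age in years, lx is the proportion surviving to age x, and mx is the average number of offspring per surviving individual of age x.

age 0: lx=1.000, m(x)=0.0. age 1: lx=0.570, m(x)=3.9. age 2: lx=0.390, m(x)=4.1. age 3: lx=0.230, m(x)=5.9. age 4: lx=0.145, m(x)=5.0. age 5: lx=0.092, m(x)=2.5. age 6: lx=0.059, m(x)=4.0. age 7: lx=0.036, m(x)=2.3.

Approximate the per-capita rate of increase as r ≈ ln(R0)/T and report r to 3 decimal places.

0.774

R0 = Σ lx·mx = 0 + 2.223 + 1.599 + 1.357 + 0.725 + 0.23 + 0.236 + 0.0828 = 6.4528
Σ x·lx·mx = 15.5376; T = 15.5376/6.4528 = 2.40788…
r ≈ ln(R0)/T = ln(6.4528)/2.40788… = 0.77434… → 0.774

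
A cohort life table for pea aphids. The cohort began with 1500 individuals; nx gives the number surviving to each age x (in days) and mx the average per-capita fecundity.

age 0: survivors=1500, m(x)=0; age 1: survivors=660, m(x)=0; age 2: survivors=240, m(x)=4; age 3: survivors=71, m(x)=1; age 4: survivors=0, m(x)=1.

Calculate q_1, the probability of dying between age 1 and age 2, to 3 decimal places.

lx = nx/n0 = nx/1500: 1, 0.44, 0.16, 0.04733…, 0
q_1 = (l_1 − l_2) / l_1 = (0.44 − 0.16) / 0.44
     = 0.28 / 0.44 = 0.636364… → 0.636

0.636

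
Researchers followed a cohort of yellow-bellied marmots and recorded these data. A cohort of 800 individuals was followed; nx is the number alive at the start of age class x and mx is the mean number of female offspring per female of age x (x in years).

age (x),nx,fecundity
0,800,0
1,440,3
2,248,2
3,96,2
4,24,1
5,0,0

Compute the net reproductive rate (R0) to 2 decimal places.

2.54

lx = nx/n0 = nx/800: 1, 0.55, 0.31, 0.12, 0.03, 0
lx·mx by age: 0, 1.65, 0.62, 0.24, 0.03, 0
R0 = Σ lx·mx = 2.54 → 2.54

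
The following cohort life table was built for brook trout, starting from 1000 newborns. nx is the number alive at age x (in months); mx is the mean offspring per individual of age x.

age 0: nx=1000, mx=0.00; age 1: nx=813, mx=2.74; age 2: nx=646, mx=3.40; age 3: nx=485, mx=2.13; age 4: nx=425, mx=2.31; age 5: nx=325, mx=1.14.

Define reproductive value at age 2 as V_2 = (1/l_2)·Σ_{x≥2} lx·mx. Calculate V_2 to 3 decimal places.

7.092

lx = nx/n0 = nx/1000: 1, 0.813, 0.646, 0.485, 0.425, 0.325
lx·mx for x ≥ 2: 2.1964, 1.03305, 0.98175, 0.3705 → sum = 4.5817
V_2 = 4.5817 / l_2 = 4.5817 / 0.646 = 7.092415… → 7.092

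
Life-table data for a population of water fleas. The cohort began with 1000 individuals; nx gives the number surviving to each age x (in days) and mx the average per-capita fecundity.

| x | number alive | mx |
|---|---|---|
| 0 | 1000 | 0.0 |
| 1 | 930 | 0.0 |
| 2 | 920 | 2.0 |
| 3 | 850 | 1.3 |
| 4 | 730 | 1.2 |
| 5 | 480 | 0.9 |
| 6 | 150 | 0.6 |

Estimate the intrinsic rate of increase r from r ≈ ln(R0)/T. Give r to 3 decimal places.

lx = nx/n0 = nx/1000: 1, 0.93, 0.92, 0.85, 0.73, 0.48, 0.15
R0 = Σ lx·mx = 0 + 0 + 1.84 + 1.105 + 0.876 + 0.432 + 0.09 = 4.343
Σ x·lx·mx = 13.199; T = 13.199/4.343 = 3.03914…
r ≈ ln(R0)/T = ln(4.343)/3.03914… = 0.48322… → 0.483

0.483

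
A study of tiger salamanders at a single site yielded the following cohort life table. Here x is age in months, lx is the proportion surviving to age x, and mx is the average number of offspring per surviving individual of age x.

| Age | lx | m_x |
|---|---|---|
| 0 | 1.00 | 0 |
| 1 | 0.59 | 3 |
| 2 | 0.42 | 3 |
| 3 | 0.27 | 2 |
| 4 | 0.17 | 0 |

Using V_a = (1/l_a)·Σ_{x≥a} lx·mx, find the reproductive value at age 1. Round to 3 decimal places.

lx·mx for x ≥ 1: 1.77, 1.26, 0.54, 0 → sum = 3.57
V_1 = 3.57 / l_1 = 3.57 / 0.59 = 6.050847… → 6.051

6.051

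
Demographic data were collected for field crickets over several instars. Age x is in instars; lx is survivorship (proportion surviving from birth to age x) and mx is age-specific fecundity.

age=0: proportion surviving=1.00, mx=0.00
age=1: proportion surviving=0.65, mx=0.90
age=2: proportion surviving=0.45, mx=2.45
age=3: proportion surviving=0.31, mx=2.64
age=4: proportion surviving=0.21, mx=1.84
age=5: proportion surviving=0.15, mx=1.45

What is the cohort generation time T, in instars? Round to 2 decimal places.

lx·mx: 0, 0.585, 1.1025, 0.8184, 0.3864, 0.2175 → R0 = 3.1098
x·lx·mx: 0, 0.585, 2.205, 2.4552, 1.5456, 1.0875 → Σ = 7.8783
T = 7.8783 / 3.1098 = 2.533378… → 2.53

2.53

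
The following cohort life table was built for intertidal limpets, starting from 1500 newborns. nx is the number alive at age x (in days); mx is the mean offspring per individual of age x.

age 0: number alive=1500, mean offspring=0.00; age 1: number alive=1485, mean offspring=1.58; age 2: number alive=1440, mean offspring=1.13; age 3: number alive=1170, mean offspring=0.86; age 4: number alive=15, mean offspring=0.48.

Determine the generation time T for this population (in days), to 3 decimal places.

1.734

lx = nx/n0 = nx/1500: 1, 0.99, 0.96, 0.78, 0.01
lx·mx: 0, 1.5642, 1.0848, 0.6708, 0.0048 → R0 = 3.3246
x·lx·mx: 0, 1.5642, 2.1696, 2.0124, 0.0192 → Σ = 5.7654
T = 5.7654 / 3.3246 = 1.734164… → 1.734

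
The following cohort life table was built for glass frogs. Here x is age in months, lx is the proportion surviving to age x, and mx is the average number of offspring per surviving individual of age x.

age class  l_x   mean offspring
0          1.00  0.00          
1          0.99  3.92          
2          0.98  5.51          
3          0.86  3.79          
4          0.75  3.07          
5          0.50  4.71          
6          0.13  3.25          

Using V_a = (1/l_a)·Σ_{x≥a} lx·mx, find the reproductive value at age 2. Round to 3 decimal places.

14.020

lx·mx for x ≥ 2: 5.3998, 3.2594, 2.3025, 2.355, 0.4225 → sum = 13.7392
V_2 = 13.7392 / l_2 = 13.7392 / 0.98 = 14.019592… → 14.020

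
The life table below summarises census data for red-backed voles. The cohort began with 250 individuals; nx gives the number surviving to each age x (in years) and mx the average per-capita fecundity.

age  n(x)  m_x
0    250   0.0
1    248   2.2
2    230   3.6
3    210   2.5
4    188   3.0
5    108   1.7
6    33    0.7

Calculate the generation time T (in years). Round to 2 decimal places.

lx = nx/n0 = nx/250: 1, 0.992, 0.92, 0.84, 0.752, 0.432, 0.132
lx·mx: 0, 2.1824, 3.312, 2.1, 2.256, 0.7344, 0.0924 → R0 = 10.6772
x·lx·mx: 0, 2.1824, 6.624, 6.3, 9.024, 3.672, 0.5544 → Σ = 28.3568
T = 28.3568 / 10.6772 = 2.655827… → 2.66

2.66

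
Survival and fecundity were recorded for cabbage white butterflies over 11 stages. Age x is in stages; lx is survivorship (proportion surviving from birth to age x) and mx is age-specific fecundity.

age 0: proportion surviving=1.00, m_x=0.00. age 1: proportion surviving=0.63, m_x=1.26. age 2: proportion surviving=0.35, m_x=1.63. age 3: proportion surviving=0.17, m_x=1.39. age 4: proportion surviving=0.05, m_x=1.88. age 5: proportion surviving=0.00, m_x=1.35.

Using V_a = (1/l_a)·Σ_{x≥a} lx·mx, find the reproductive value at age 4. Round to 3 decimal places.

lx·mx for x ≥ 4: 0.094, 0 → sum = 0.094
V_4 = 0.094 / l_4 = 0.094 / 0.05 = 1.88 → 1.880

1.880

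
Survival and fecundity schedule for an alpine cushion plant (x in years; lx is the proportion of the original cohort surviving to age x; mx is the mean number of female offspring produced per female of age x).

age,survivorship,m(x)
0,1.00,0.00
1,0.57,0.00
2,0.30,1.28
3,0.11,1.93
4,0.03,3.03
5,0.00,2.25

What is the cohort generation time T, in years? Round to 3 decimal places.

2.573

lx·mx: 0, 0, 0.384, 0.2123, 0.0909, 0 → R0 = 0.6872
x·lx·mx: 0, 0, 0.768, 0.6369, 0.3636, 0 → Σ = 1.7685
T = 1.7685 / 0.6872 = 2.573487… → 2.573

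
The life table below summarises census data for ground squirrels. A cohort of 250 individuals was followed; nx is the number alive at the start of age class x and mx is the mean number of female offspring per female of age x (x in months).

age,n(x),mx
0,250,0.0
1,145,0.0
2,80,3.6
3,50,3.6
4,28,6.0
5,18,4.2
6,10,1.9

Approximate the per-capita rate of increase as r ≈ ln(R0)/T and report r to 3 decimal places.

0.344

lx = nx/n0 = nx/250: 1, 0.58, 0.32, 0.2, 0.112, 0.072, 0.04
R0 = Σ lx·mx = 0 + 0 + 1.152 + 0.72 + 0.672 + 0.3024 + 0.076 = 2.9224
Σ x·lx·mx = 9.12; T = 9.12/2.9224 = 3.12072…
r ≈ ln(R0)/T = ln(2.9224)/3.12072… = 0.34364… → 0.344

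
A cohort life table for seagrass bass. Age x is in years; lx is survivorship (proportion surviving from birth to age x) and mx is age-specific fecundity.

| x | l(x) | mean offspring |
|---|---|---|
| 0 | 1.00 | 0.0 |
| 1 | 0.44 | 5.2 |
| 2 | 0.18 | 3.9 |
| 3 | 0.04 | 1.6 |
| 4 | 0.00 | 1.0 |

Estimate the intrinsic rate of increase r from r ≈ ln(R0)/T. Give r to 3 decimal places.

0.878

R0 = Σ lx·mx = 0 + 2.288 + 0.702 + 0.064 + 0 = 3.054
Σ x·lx·mx = 3.884; T = 3.884/3.054 = 1.27177…
r ≈ ln(R0)/T = ln(3.054)/1.27177… = 0.87787… → 0.878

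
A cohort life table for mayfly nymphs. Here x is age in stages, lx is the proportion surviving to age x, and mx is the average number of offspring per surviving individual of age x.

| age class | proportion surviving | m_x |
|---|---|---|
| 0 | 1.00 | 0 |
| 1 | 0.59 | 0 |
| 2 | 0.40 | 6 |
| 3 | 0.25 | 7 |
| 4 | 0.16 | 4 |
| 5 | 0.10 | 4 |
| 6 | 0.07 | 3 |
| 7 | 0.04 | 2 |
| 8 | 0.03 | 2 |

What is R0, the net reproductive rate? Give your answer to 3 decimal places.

5.540

lx·mx by age: 0, 0, 2.4, 1.75, 0.64, 0.4, 0.21, 0.08, 0.06
R0 = Σ lx·mx = 5.54 → 5.540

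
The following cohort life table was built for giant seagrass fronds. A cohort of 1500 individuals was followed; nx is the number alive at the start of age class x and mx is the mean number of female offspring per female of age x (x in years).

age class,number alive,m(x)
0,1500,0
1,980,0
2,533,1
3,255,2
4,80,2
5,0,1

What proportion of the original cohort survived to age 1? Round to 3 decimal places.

l_1 = n_1/n_0 = 980/1500 = 0.653333… → 0.653

0.653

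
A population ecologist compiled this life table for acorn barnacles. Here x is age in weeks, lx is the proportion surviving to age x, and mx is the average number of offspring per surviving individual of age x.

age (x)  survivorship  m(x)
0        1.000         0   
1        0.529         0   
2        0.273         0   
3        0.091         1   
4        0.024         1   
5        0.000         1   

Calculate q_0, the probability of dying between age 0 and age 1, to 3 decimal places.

0.471

q_0 = (l_0 − l_1) / l_0 = (1 − 0.529) / 1
     = 0.471 / 1 = 0.471 → 0.471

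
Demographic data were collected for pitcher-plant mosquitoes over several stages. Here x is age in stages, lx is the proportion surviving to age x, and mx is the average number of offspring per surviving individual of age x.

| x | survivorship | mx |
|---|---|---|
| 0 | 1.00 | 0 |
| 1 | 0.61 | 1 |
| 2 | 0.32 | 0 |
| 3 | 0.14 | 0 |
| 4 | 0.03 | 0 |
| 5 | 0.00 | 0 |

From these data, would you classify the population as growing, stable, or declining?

R0 = Σ lx·mx = 0 + 0.61 + 0 + 0 + 0 + 0 = 0.61
R0 < 1, so the population is declining.

declining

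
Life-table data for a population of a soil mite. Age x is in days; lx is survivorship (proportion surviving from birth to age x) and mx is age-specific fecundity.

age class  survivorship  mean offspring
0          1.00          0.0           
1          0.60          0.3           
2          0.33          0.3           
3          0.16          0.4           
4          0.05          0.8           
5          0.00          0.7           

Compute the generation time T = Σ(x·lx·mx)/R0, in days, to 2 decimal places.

1.91

lx·mx: 0, 0.18, 0.099, 0.064, 0.04, 0 → R0 = 0.383
x·lx·mx: 0, 0.18, 0.198, 0.192, 0.16, 0 → Σ = 0.73
T = 0.73 / 0.383 = 1.906005… → 1.91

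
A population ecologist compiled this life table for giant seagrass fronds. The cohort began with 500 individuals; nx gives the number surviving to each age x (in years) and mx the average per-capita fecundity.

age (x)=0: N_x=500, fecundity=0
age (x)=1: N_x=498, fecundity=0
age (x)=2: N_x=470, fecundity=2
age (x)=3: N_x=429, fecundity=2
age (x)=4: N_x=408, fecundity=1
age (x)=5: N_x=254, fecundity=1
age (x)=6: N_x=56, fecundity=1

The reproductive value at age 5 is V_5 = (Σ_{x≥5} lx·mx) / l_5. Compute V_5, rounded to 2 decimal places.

1.22

lx = nx/n0 = nx/500: 1, 0.996, 0.94, 0.858, 0.816, 0.508, 0.112
lx·mx for x ≥ 5: 0.508, 0.112 → sum = 0.62
V_5 = 0.62 / l_5 = 0.62 / 0.508 = 1.220472… → 1.22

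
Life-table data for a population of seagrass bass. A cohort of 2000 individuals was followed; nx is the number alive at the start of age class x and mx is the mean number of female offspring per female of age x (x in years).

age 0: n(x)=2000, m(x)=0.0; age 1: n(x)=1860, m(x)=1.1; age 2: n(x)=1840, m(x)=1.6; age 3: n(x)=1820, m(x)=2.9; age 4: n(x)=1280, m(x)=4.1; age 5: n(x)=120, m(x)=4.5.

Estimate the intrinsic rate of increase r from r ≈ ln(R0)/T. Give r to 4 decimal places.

lx = nx/n0 = nx/2000: 1, 0.93, 0.92, 0.91, 0.64, 0.06
R0 = Σ lx·mx = 0 + 1.023 + 1.472 + 2.639 + 2.624 + 0.27 = 8.028
Σ x·lx·mx = 23.73; T = 23.73/8.028 = 2.9559…
r ≈ ln(R0)/T = ln(8.028)/2.9559… = 0.704669… → 0.7047

0.7047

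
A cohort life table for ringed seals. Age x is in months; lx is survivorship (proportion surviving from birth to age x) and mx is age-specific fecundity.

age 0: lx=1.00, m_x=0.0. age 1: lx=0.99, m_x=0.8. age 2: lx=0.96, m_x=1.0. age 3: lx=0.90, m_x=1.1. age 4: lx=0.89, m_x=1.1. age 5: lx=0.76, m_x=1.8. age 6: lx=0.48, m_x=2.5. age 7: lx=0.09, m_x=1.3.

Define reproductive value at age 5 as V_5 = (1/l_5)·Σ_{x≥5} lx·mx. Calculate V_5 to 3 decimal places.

lx·mx for x ≥ 5: 1.368, 1.2, 0.117 → sum = 2.685
V_5 = 2.685 / l_5 = 2.685 / 0.76 = 3.532895… → 3.533

3.533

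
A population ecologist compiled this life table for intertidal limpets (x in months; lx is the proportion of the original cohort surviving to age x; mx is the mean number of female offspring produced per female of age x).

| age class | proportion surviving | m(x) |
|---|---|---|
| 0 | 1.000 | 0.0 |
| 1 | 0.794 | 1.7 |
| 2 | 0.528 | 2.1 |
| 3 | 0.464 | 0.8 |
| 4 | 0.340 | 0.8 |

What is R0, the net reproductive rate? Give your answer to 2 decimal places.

lx·mx by age: 0, 1.3498, 1.1088, 0.3712, 0.272
R0 = Σ lx·mx = 3.1018 → 3.10

3.10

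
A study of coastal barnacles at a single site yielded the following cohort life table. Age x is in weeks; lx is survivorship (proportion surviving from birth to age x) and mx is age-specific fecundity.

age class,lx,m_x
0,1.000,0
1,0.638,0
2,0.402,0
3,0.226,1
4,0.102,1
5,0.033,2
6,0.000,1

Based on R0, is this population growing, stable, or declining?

R0 = Σ lx·mx = 0 + 0 + 0 + 0.226 + 0.102 + 0.066 + 0 = 0.394
R0 < 1, so the population is declining.

declining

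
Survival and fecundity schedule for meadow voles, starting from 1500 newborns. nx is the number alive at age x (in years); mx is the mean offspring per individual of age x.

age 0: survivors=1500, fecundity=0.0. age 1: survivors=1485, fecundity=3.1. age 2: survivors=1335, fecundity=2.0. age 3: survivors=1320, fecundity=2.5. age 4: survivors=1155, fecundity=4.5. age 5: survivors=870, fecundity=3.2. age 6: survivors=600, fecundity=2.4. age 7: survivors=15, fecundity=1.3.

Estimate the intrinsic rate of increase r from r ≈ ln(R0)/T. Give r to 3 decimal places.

0.819

lx = nx/n0 = nx/1500: 1, 0.99, 0.89, 0.88, 0.77, 0.58, 0.4, 0.01
R0 = Σ lx·mx = 0 + 3.069 + 1.78 + 2.2 + 3.465 + 1.856 + 0.96 + 0.013 = 13.343
Σ x·lx·mx = 42.22; T = 42.22/13.343 = 3.16421…
r ≈ ln(R0)/T = ln(13.343)/3.16421… = 0.81884… → 0.819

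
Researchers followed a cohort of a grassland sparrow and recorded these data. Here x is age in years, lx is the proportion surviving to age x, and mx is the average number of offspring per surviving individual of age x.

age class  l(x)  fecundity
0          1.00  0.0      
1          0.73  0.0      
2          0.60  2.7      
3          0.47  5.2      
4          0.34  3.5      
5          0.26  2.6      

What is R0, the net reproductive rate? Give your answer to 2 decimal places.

5.93

lx·mx by age: 0, 0, 1.62, 2.444, 1.19, 0.676
R0 = Σ lx·mx = 5.93 → 5.93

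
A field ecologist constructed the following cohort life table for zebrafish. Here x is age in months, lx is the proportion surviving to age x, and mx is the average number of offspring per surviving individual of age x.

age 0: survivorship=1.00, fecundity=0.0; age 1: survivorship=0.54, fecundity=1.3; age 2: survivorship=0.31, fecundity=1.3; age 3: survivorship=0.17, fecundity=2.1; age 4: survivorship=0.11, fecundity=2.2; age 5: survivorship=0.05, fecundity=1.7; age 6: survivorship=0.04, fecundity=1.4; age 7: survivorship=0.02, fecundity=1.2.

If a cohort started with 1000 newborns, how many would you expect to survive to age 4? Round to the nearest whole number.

Expected survivors = N0 · l_4 = 1000 × 0.11 = 110 → 110

110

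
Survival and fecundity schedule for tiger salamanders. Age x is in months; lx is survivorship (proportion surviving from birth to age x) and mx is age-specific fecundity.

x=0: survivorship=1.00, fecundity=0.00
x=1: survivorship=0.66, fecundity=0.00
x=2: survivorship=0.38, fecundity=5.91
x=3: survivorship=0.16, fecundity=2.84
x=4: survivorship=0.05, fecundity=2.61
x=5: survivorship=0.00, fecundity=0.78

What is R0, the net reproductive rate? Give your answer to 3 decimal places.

2.831

lx·mx by age: 0, 0, 2.2458, 0.4544, 0.1305, 0
R0 = Σ lx·mx = 2.8307 → 2.831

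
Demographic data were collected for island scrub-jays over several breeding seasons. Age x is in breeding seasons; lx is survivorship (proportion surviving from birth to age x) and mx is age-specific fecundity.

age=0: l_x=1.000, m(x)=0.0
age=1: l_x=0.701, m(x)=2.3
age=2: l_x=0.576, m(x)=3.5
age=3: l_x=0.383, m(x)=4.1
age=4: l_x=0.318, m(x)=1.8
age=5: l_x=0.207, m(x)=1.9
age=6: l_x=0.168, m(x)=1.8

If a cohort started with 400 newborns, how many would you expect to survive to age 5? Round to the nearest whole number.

Expected survivors = N0 · l_5 = 400 × 0.207 = 82.8 → 83

83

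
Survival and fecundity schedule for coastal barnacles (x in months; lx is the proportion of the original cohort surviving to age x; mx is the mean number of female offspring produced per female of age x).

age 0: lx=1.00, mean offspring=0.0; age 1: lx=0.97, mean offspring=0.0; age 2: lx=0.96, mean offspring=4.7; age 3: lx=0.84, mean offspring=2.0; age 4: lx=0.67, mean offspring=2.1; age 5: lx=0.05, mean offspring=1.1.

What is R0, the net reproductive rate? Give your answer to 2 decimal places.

7.65

lx·mx by age: 0, 0, 4.512, 1.68, 1.407, 0.055
R0 = Σ lx·mx = 7.654 → 7.65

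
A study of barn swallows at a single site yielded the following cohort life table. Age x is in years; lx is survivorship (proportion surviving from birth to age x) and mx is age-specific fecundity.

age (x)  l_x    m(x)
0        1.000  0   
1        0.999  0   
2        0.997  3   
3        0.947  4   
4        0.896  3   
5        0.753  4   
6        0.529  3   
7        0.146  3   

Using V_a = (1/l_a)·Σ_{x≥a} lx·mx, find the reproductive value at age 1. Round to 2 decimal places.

lx·mx for x ≥ 1: 0, 2.991, 3.788, 2.688, 3.012, 1.587, 0.438 → sum = 14.504
V_1 = 14.504 / l_1 = 14.504 / 0.999 = 14.518519… → 14.52

14.52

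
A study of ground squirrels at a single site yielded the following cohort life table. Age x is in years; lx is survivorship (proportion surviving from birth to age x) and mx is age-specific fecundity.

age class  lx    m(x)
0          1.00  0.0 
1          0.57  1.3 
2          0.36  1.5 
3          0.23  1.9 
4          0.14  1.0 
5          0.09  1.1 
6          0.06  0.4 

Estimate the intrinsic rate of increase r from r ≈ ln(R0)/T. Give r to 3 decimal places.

0.313

R0 = Σ lx·mx = 0 + 0.741 + 0.54 + 0.437 + 0.14 + 0.099 + 0.024 = 1.981
Σ x·lx·mx = 4.331; T = 4.331/1.981 = 2.18627…
r ≈ ln(R0)/T = ln(1.981)/2.18627… = 0.31268… → 0.313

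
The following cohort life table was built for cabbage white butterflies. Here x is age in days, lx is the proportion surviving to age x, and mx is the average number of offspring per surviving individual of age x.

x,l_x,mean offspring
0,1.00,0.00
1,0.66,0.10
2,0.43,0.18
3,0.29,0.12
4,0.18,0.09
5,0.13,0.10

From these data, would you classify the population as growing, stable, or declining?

R0 = Σ lx·mx = 0 + 0.066 + 0.0774 + 0.0348 + 0.0162 + 0.013 = 0.2074
R0 < 1, so the population is declining.

declining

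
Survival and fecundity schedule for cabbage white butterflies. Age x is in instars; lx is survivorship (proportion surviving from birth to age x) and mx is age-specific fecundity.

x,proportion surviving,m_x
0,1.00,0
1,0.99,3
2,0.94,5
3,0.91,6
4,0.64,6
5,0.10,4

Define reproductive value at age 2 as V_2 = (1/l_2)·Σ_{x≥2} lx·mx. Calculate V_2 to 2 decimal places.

15.32

lx·mx for x ≥ 2: 4.7, 5.46, 3.84, 0.4 → sum = 14.4
V_2 = 14.4 / l_2 = 14.4 / 0.94 = 15.319149… → 15.32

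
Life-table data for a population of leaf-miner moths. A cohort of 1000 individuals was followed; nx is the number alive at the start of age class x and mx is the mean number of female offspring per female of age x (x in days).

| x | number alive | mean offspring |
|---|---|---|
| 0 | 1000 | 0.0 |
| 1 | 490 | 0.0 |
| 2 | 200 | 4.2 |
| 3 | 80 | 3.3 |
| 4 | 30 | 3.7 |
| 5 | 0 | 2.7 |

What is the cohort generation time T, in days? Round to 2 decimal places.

lx = nx/n0 = nx/1000: 1, 0.49, 0.2, 0.08, 0.03, 0
lx·mx: 0, 0, 0.84, 0.264, 0.111, 0 → R0 = 1.215
x·lx·mx: 0, 0, 1.68, 0.792, 0.444, 0 → Σ = 2.916
T = 2.916 / 1.215 = 2.4 → 2.40

2.40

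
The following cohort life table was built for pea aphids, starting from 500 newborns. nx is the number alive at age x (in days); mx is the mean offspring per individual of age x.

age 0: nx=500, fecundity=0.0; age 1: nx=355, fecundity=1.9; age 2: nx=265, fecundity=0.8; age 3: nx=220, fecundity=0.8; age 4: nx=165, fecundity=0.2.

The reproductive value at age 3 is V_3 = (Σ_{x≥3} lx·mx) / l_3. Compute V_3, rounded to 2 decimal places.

lx = nx/n0 = nx/500: 1, 0.71, 0.53, 0.44, 0.33
lx·mx for x ≥ 3: 0.352, 0.066 → sum = 0.418
V_3 = 0.418 / l_3 = 0.418 / 0.44 = 0.95 → 0.95

0.95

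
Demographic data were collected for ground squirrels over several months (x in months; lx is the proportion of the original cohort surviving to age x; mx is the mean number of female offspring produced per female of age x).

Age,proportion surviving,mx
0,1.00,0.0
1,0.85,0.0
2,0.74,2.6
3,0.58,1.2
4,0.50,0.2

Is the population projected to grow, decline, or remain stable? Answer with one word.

growing

R0 = Σ lx·mx = 0 + 0 + 1.924 + 0.696 + 0.1 = 2.72
R0 > 1, so the population is growing.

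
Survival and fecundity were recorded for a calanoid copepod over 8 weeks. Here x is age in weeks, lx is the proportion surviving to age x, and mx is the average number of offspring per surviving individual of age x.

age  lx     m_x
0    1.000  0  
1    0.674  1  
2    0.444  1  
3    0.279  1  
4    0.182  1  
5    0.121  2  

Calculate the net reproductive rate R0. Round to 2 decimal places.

1.82

lx·mx by age: 0, 0.674, 0.444, 0.279, 0.182, 0.242
R0 = Σ lx·mx = 1.821 → 1.82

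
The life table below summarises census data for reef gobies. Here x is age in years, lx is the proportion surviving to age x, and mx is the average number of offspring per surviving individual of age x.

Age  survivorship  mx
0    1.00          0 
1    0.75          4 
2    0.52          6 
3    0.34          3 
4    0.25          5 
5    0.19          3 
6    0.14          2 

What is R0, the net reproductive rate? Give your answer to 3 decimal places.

lx·mx by age: 0, 3, 3.12, 1.02, 1.25, 0.57, 0.28
R0 = Σ lx·mx = 9.24 → 9.240

9.240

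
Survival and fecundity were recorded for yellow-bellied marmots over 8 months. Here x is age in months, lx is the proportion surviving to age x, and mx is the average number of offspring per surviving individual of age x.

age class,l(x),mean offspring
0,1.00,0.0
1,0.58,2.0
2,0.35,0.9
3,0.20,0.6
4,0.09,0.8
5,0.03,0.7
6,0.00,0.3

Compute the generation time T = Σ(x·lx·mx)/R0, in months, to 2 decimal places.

lx·mx: 0, 1.16, 0.315, 0.12, 0.072, 0.021, 0 → R0 = 1.688
x·lx·mx: 0, 1.16, 0.63, 0.36, 0.288, 0.105, 0 → Σ = 2.543
T = 2.543 / 1.688 = 1.506517… → 1.51

1.51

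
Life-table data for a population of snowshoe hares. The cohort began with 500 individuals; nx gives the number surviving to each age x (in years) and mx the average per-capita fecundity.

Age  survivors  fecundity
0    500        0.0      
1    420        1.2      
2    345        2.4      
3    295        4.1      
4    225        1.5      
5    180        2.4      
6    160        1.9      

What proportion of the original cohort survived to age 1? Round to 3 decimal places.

0.840

l_1 = n_1/n_0 = 420/500 = 0.84 → 0.840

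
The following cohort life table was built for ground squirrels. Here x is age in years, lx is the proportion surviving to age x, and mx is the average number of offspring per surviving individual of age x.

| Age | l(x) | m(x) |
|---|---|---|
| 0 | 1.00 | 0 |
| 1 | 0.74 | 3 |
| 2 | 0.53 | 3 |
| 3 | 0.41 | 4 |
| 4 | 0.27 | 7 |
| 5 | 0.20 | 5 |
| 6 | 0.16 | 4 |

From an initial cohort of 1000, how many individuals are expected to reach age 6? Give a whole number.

Expected survivors = N0 · l_6 = 1000 × 0.16 = 160 → 160

160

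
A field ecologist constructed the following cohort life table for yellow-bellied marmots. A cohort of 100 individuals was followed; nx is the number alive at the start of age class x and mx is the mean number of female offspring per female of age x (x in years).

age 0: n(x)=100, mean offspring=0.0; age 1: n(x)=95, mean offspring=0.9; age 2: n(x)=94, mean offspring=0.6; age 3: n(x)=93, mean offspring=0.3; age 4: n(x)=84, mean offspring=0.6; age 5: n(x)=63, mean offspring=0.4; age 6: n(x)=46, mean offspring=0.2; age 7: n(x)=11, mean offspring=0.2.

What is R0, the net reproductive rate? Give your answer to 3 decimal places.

lx = nx/n0 = nx/100: 1, 0.95, 0.94, 0.93, 0.84, 0.63, 0.46, 0.11
lx·mx by age: 0, 0.855, 0.564, 0.279, 0.504, 0.252, 0.092, 0.022
R0 = Σ lx·mx = 2.568 → 2.568

2.568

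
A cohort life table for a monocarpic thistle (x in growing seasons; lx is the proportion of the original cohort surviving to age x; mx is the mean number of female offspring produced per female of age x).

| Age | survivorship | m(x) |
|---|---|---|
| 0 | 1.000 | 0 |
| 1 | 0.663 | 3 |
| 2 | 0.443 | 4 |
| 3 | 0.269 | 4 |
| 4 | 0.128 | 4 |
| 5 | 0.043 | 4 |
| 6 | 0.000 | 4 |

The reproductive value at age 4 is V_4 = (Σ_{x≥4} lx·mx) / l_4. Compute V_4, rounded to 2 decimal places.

5.34

lx·mx for x ≥ 4: 0.512, 0.172, 0 → sum = 0.684
V_4 = 0.684 / l_4 = 0.684 / 0.128 = 5.34375 → 5.34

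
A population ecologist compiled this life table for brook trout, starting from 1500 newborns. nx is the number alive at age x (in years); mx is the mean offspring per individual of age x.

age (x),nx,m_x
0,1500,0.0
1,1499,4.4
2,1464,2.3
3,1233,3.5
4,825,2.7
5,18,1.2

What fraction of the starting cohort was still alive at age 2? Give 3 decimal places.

l_2 = n_2/n_0 = 1464/1500 = 0.976 → 0.976

0.976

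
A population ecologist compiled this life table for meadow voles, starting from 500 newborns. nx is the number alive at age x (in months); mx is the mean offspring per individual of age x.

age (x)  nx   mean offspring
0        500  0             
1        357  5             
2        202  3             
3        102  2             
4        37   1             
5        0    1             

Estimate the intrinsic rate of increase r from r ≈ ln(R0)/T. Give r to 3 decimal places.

lx = nx/n0 = nx/500: 1, 0.714, 0.404, 0.204, 0.074, 0
R0 = Σ lx·mx = 0 + 3.57 + 1.212 + 0.408 + 0.074 + 0 = 5.264
Σ x·lx·mx = 7.514; T = 7.514/5.264 = 1.42743…
r ≈ ln(R0)/T = ln(5.264)/1.42743… = 1.16355… → 1.164

1.164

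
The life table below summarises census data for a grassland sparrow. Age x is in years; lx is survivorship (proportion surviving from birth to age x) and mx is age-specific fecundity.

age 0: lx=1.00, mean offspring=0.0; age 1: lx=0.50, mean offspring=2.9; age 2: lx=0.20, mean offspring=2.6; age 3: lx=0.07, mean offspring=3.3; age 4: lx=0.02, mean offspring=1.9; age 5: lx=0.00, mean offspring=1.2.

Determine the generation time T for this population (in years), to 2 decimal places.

1.49

lx·mx: 0, 1.45, 0.52, 0.231, 0.038, 0 → R0 = 2.239
x·lx·mx: 0, 1.45, 1.04, 0.693, 0.152, 0 → Σ = 3.335
T = 3.335 / 2.239 = 1.489504… → 1.49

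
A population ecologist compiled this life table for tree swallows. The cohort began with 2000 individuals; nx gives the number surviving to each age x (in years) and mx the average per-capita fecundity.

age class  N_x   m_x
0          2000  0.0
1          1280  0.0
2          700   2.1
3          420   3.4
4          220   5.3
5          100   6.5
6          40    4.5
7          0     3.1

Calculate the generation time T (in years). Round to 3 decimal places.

lx = nx/n0 = nx/2000: 1, 0.64, 0.35, 0.21, 0.11, 0.05, 0.02, 0
lx·mx: 0, 0, 0.735, 0.714, 0.583, 0.325, 0.09, 0 → R0 = 2.447
x·lx·mx: 0, 0, 1.47, 2.142, 2.332, 1.625, 0.54, 0 → Σ = 8.109
T = 8.109 / 2.447 = 3.313854… → 3.314

3.314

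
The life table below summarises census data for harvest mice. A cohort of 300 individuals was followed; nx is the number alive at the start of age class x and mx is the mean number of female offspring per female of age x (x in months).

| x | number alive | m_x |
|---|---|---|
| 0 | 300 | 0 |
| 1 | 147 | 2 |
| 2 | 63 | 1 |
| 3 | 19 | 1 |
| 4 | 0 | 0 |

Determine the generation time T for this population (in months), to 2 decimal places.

1.27

lx = nx/n0 = nx/300: 1, 0.49, 0.21, 0.06333…, 0
lx·mx: 0, 0.98, 0.21, 0.063333…, 0 → R0 = 1.253333…
x·lx·mx: 0, 0.98, 0.42, 0.19…, 0 → Σ = 1.59…
T = 1.59… / 1.253333… = 1.268617… → 1.27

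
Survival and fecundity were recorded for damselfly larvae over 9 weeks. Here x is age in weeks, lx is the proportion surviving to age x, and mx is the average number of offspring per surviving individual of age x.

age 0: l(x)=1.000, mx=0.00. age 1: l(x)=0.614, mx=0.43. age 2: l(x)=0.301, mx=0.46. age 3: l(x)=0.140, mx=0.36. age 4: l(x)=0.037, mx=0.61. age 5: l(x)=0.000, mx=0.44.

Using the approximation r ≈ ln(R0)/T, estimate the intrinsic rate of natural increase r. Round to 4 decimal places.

R0 = Σ lx·mx = 0 + 0.26402 + 0.13846 + 0.0504 + 0.02257 + 0 = 0.47545
Σ x·lx·mx = 0.78242; T = 0.78242/0.47545 = 1.64564…
r ≈ ln(R0)/T = ln(0.47545)/1.64564… = -0.451796… → -0.4518

-0.4518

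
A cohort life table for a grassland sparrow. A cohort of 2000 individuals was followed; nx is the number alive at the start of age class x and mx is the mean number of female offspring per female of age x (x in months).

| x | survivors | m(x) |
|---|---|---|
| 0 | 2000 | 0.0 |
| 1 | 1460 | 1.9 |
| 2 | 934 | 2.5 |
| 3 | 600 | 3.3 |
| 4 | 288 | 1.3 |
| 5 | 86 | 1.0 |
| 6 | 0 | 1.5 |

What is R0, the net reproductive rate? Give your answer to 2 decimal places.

lx = nx/n0 = nx/2000: 1, 0.73, 0.467, 0.3, 0.144, 0.043, 0
lx·mx by age: 0, 1.387, 1.1675, 0.99, 0.1872, 0.043, 0
R0 = Σ lx·mx = 3.7747 → 3.77

3.77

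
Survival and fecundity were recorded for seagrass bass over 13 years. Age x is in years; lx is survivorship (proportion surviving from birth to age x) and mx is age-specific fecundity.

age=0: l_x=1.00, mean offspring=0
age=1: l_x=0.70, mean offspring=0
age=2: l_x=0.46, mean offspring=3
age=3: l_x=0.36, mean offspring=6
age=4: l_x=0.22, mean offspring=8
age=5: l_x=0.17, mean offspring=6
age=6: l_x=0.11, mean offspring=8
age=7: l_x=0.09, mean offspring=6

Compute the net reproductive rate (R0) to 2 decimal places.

lx·mx by age: 0, 0, 1.38, 2.16, 1.76, 1.02, 0.88, 0.54
R0 = Σ lx·mx = 7.74 → 7.74

7.74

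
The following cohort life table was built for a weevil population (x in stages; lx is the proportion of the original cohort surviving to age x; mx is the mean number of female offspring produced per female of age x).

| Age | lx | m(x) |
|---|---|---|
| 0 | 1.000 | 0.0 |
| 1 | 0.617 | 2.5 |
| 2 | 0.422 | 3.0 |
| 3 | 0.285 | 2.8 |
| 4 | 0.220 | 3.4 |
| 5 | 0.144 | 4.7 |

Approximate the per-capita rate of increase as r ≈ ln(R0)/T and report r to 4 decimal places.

R0 = Σ lx·mx = 0 + 1.5425 + 1.266 + 0.798 + 0.748 + 0.6768 = 5.0313
Σ x·lx·mx = 12.8445; T = 12.8445/5.0313 = 2.55292…
r ≈ ln(R0)/T = ln(5.0313)/2.55292… = 0.632875… → 0.6329

0.6329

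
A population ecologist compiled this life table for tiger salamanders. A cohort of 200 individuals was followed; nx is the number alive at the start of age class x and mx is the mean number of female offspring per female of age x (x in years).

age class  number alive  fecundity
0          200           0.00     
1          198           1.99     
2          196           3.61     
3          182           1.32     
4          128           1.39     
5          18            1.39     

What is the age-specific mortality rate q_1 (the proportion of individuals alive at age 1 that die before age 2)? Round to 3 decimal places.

lx = nx/n0 = nx/200: 1, 0.99, 0.98, 0.91, 0.64, 0.09
q_1 = (l_1 − l_2) / l_1 = (0.99 − 0.98) / 0.99
     = 0.01 / 0.99 = 0.010101… → 0.010

0.010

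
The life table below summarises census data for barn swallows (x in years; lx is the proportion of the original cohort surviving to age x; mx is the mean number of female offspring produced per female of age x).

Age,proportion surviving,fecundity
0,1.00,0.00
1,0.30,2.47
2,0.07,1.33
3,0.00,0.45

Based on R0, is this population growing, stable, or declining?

declining

R0 = Σ lx·mx = 0 + 0.741 + 0.0931 + 0 = 0.8341
R0 < 1, so the population is declining.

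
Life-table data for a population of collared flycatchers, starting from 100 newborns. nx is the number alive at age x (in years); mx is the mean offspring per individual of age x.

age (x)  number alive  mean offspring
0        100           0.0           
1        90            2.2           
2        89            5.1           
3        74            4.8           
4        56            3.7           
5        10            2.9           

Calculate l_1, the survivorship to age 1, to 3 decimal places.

0.900

l_1 = n_1/n_0 = 90/100 = 0.9 → 0.900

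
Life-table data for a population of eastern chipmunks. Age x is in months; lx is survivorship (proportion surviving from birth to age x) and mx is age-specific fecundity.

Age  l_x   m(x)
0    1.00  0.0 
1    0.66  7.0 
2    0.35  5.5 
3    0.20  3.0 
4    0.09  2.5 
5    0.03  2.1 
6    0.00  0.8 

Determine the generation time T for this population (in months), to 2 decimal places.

lx·mx: 0, 4.62, 1.925, 0.6, 0.225, 0.063, 0 → R0 = 7.433
x·lx·mx: 0, 4.62, 3.85, 1.8, 0.9, 0.315, 0 → Σ = 11.485
T = 11.485 / 7.433 = 1.545137… → 1.55

1.55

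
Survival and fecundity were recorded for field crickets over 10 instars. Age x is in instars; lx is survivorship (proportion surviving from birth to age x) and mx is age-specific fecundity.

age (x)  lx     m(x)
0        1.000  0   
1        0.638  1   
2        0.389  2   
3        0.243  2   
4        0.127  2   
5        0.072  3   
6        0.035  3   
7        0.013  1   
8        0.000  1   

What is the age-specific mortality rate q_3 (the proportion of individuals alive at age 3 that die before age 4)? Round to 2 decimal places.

0.48

q_3 = (l_3 − l_4) / l_3 = (0.243 − 0.127) / 0.243
     = 0.116 / 0.243 = 0.477366… → 0.48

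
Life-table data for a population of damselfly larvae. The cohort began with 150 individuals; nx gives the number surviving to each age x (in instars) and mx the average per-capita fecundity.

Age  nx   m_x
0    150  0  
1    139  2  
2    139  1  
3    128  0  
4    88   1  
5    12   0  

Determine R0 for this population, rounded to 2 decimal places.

lx = nx/n0 = nx/150: 1, 0.92667…, 0.92667…, 0.85333…, 0.58667…, 0.08
lx·mx by age: 0, 1.853333…, 0.926667…, 0, 0.586667…, 0
R0 = Σ lx·mx = 3.366667… → 3.37

3.37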